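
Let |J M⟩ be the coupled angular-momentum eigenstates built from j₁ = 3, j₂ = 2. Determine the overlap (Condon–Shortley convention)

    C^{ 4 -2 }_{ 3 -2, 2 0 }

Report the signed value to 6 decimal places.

−√(12/35) = -0.585540

triangle: 1!*5!*3!/10! = 720/3628800
(j±m)!: 1!*5!*2!*2!*2!*6! = 691200
prefactor² = (2J+1)*Δ*N² = 8640/7
  k=0: +1/(0!*1!*5!*2!*0!*1!) = 1/240
  k=1: −1/(1!*0!*4!*1!*1!*2!) = -1/48
Σ = -1/60  ⇒  CG² = 8640/7*(-1/60)² = 12/35
CG = −√(12/35) = -0.585540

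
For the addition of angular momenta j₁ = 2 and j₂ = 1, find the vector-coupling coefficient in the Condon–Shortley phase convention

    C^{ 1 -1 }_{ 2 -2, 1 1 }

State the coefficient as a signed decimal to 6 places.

triangle: 2!·2!·0!/5! = 4/120
(j±m)!: 0!·4!·2!·0!·0!·2! = 96
prefactor² = (2J+1)·Δ·N² = 48/5
  k=2: +1/(2!·0!·2!·0!·0!·0!) = 1/4
Σ = 1/4  ⇒  CG² = 48/5·1/4² = 3/5
CG = +√(3/5) = +0.774597

+0.774597  (= +√(3/5))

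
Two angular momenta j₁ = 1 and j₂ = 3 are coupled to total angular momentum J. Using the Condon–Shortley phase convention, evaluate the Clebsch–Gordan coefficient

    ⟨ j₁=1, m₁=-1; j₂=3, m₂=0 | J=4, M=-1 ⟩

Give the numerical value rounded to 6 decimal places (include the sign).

+0.597614  (= +√(5/14))

j₁+j₂−J=0  J+j₁−j₂=2  J−j₁+j₂=6  j₁+j₂+J+1=9
(j₁±m₁, j₂±m₂, J±M) = (0,2,3,3,3,5)
P² = 12960/7
sum k=0..0:
  [0] +1/72 = 1/72
S = 1/72
C² = P²·S² = 5/14 ; C = +0.597614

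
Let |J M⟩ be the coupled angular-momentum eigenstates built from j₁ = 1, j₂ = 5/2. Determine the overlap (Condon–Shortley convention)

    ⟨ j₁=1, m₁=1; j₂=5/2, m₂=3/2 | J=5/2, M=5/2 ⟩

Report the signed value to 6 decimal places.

+√(2/7) ≈ +0.534522

j₁+j₂−J=1  J+j₁−j₂=1  J−j₁+j₂=4  j₁+j₂+J+1=7
(j₁±m₁, j₂±m₂, J±M) = (2,0,4,1,5,0)
P² = 1152/7
sum k=0..0:
  [0] +1/24 = 1/24
S = 1/24
C² = P²·S² = 2/7 ; C = +0.534522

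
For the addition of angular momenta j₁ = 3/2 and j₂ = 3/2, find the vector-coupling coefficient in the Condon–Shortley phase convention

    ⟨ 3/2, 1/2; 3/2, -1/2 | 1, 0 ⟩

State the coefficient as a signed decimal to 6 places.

−√(1/20) = -0.223607

triangle: 2!*1!*1!/5! = 2/120
(j±m)!: 2!*1!*1!*2!*1!*1! = 4
prefactor² = (2J+1)*Δ*N² = 1/5
  k=0: +1/(0!*2!*1!*1!*0!*0!) = 1/2
  k=1: −1/(1!*1!*0!*0!*1!*1!) = -1
Σ = -1/2  ⇒  CG² = 1/5*(-1/2)² = 1/20
CG = −√(1/20) = -0.223607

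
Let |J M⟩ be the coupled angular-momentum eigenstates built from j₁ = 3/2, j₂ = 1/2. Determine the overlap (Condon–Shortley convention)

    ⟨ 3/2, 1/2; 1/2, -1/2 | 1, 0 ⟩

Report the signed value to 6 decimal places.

triangle: 1!×2!×0!/4! = 2/24
(j±m)!: 2!×1!×0!×1!×1!×1! = 2
prefactor² = (2J+1)×Δ×N² = 1/2
  k=0: +1/(0!×1!×1!×0!×1!×0!) = 1
Σ = 1  ⇒  CG² = 1/2×1² = 1/2
CG = +√(1/2) = +0.707107

+0.707107  (= +√(1/2))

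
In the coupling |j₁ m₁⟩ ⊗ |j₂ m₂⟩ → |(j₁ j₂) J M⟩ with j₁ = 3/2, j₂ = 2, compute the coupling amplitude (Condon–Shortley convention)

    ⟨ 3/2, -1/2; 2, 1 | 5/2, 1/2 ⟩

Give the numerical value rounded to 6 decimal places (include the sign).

√[6·1!2!3!/7! · 1!2!3!1!3!2!] = √(72/35)
  +(−1)^0/∏(0,1,2,3,0,0)! = 1/12  (running 1/12)
  +(−1)^1/∏(1,0,1,2,1,1)! = -1/2  (running -5/12)
⟨..|..⟩ = √(72/35)·(-5/12) = -0.597614

−√(5/14) ≈ -0.597614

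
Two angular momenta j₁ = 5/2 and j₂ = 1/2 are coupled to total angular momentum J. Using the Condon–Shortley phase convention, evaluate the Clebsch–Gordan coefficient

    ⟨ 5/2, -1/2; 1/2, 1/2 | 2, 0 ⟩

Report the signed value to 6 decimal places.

√[5·1!4!0!/6! · 2!3!1!0!2!2!] = √(8)
  +(−1)^1/∏(1,0,2,0,2,0)! = -1/4  (running -1/4)
⟨..|..⟩ = √(8)·(-1/4) = -0.707107

−√(1/2) = -0.707107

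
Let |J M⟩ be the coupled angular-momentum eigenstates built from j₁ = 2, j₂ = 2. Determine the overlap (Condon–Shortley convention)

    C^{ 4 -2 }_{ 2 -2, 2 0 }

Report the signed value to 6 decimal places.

+0.462910

j₁+j₂−J=0  J+j₁−j₂=4  J−j₁+j₂=4  j₁+j₂+J+1=9
(j₁±m₁, j₂±m₂, J±M) = (0,4,2,2,2,6)
P² = 13824/7
sum k=0..0:
  [0] +1/96 = 1/96
S = 1/96
C² = P²·S² = 3/14 ; C = +0.462910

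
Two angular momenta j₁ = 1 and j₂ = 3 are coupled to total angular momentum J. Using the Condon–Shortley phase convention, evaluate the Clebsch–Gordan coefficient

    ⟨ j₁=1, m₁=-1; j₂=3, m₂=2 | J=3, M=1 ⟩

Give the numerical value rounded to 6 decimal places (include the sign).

triangle: 1!*1!*5!/8! = 120/40320
(j±m)!: 0!*2!*5!*1!*4!*2! = 11520
prefactor² = (2J+1)*Δ*N² = 240
  k=1: −1/(1!*0!*1!*4!*0!*1!) = -1/24
Σ = -1/24  ⇒  CG² = 240*(-1/24)² = 5/12
CG = −√(5/12) = -0.645497

−√(5/12) = -0.645497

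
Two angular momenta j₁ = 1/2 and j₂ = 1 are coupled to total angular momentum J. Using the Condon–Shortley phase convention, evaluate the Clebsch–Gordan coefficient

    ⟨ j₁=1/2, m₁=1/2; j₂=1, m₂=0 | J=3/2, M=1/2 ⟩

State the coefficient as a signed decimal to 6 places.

+0.816497  (= +√(2/3))

√[4·0!1!2!/4! · 1!0!1!1!2!1!] = √(2/3)
  +(−1)^0/∏(0,0,0,1,1,1)! = 1  (running 1)
⟨..|..⟩ = √(2/3)·(1) = +0.816497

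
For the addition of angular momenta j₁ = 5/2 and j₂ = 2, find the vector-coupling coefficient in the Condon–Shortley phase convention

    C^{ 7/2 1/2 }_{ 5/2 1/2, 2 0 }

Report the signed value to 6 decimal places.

triangle: 1!*4!*3!/9! = 144/362880
(j±m)!: 3!*2!*2!*2!*4!*3! = 6912
prefactor² = (2J+1)*Δ*N² = 768/35
  k=0: +1/(0!*1!*2!*2!*2!*1!) = 1/8
  k=1: −1/(1!*0!*1!*1!*3!*2!) = -1/12
Σ = 1/24  ⇒  CG² = 768/35*1/24² = 4/105
CG = +√(4/105) = +0.195180

+√(4/105) = +0.195180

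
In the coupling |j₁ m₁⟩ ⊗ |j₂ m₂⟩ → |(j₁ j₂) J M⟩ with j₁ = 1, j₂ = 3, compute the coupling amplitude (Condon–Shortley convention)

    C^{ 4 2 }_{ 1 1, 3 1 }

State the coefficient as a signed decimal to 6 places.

triangle: 0!×2!×6!/9! = 1440/362880
(j±m)!: 2!×0!×4!×2!×6!×2! = 138240
prefactor² = (2J+1)×Δ×N² = 34560/7
  k=0: +1/(0!×0!×0!×4!×2!×2!) = 1/96
Σ = 1/96  ⇒  CG² = 34560/7×1/96² = 15/28
CG = +√(15/28) = +0.731925

+√(15/28) = +0.731925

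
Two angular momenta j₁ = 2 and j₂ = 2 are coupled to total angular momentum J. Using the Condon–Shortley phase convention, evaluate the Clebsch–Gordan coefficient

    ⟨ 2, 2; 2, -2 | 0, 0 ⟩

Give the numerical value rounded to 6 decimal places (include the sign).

√[1·4!0!0!/5! · 4!0!0!4!0!0!] = √(576/5)
  +(−1)^0/∏(0,4,0,0,0,0)! = 1/24  (running 1/24)
⟨..|..⟩ = √(576/5)·(1/24) = +0.447214

+0.447214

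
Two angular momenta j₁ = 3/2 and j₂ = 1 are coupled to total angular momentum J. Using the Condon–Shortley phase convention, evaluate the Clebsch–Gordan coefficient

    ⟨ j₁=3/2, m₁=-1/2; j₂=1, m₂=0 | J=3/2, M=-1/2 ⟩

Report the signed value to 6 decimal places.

−√(1/15) ≈ -0.258199

j₁+j₂−J=1  J+j₁−j₂=2  J−j₁+j₂=1  j₁+j₂+J+1=5
(j₁±m₁, j₂±m₂, J±M) = (1,2,1,1,1,2)
P² = 4/15
sum k=0..1:
  [0] +1/2 = 1/2
  [1] −1/1 = -1
S = -1/2
C² = P²·S² = 1/15 ; C = -0.258199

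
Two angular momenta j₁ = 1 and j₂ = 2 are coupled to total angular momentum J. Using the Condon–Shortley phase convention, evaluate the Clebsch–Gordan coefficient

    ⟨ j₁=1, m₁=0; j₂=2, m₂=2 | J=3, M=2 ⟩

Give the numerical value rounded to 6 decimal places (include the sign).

j₁+j₂−J=0  J+j₁−j₂=2  J−j₁+j₂=4  j₁+j₂+J+1=7
(j₁±m₁, j₂±m₂, J±M) = (1,1,4,0,5,1)
P² = 192
sum k=0..0:
  [0] +1/24 = 1/24
S = 1/24
C² = P²·S² = 1/3 ; C = +0.577350

+0.577350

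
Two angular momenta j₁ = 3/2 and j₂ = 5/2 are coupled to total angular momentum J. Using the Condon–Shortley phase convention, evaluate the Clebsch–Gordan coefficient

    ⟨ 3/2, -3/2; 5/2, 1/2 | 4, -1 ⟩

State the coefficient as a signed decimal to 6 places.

+0.422577

triangle: 0!×3!×5!/9! = 720/362880
(j±m)!: 0!×3!×3!×2!×3!×5! = 51840
prefactor² = (2J+1)×Δ×N² = 6480/7
  k=0: +1/(0!×0!×3!×3!×0!×2!) = 1/72
Σ = 1/72  ⇒  CG² = 6480/7×1/72² = 5/28
CG = +√(5/28) = +0.422577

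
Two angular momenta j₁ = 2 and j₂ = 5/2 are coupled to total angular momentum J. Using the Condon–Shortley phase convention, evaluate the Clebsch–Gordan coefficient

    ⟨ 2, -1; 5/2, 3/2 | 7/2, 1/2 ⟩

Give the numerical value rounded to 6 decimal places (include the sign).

triangle: 1!·3!·4!/9! = 144/362880
(j±m)!: 1!·3!·4!·1!·4!·3! = 20736
prefactor² = (2J+1)·Δ·N² = 2304/35
  k=0: +1/(0!·1!·3!·4!·0!·0!) = 1/144
  k=1: −1/(1!·0!·2!·3!·1!·1!) = -1/12
Σ = -11/144  ⇒  CG² = 2304/35·(-11/144)² = 121/315
CG = −√(121/315) = -0.619780

-0.619780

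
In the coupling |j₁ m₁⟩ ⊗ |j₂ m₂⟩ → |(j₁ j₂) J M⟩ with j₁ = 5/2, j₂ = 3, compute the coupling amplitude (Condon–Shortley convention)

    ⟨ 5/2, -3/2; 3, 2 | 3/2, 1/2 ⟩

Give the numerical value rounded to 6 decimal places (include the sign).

-0.218218

triangle: 4!·1!·2!/8! = 48/40320
(j±m)!: 1!·4!·5!·1!·2!·1! = 5760
prefactor² = (2J+1)·Δ·N² = 192/7
  k=3: −1/(3!·1!·1!·2!·0!·0!) = -1/12
  k=4: +1/(4!·0!·0!·1!·1!·1!) = 1/24
Σ = -1/24  ⇒  CG² = 192/7·(-1/24)² = 1/21
CG = −√(1/21) = -0.218218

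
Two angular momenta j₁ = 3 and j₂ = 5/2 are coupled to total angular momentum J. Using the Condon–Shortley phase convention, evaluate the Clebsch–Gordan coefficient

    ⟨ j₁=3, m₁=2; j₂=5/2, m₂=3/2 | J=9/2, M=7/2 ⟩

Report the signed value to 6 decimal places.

√[10·1!5!4!/11! · 5!1!4!1!8!1!] = √(921600/11)
  +(−1)^0/∏(0,1,1,4,4,0)! = 1/576  (running 1/576)
  +(−1)^1/∏(1,0,0,3,5,1)! = -1/720  (running 1/2880)
⟨..|..⟩ = √(921600/11)·(1/2880) = +0.100504

+0.100504  (= +√(1/99))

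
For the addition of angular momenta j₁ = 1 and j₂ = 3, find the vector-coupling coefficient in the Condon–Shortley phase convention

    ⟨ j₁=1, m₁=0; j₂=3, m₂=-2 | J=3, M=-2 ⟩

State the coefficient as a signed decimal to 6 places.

triangle: 1!*1!*5!/8! = 120/40320
(j±m)!: 1!*1!*1!*5!*1!*5! = 14400
prefactor² = (2J+1)*Δ*N² = 300
  k=0: +1/(0!*1!*1!*1!*0!*4!) = 1/24
  k=1: −1/(1!*0!*0!*0!*1!*5!) = -1/120
Σ = 1/30  ⇒  CG² = 300*1/30² = 1/3
CG = +√(1/3) = +0.577350

+√(1/3) = +0.577350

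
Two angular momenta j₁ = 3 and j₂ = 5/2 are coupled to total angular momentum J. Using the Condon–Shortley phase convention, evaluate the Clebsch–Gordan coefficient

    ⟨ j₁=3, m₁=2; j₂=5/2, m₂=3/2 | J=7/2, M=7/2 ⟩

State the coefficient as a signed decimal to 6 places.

−√(4/9) ≈ -0.666667

√[8·2!4!3!/10! · 5!1!4!1!7!0!] = √(9216)
  +(−1)^1/∏(1,1,0,3,4,0)! = -1/144  (running -1/144)
⟨..|..⟩ = √(9216)·(-1/144) = -0.666667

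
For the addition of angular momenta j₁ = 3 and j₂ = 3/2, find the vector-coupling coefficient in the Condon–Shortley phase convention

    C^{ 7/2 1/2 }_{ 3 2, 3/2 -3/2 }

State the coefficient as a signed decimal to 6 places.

+√(5/21) ≈ +0.487950

triangle: 1!×5!×2!/9! = 240/362880
(j±m)!: 5!×1!×0!×3!×4!×3! = 103680
prefactor² = (2J+1)×Δ×N² = 3840/7
  k=0: +1/(0!×1!×1!×0!×4!×2!) = 1/48
Σ = 1/48  ⇒  CG² = 3840/7×1/48² = 5/21
CG = +√(5/21) = +0.487950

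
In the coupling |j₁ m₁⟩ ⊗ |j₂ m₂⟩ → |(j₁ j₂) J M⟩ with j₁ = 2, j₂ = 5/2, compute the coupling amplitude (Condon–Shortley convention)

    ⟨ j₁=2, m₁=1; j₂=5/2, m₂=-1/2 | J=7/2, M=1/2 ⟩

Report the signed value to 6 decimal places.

√[8·1!3!4!/9! · 3!1!2!3!4!3!] = √(1152/35)
  +(−1)^0/∏(0,1,1,2,2,2)! = 1/8  (running 1/8)
  +(−1)^1/∏(1,0,0,1,3,3)! = -1/36  (running 7/72)
⟨..|..⟩ = √(1152/35)·(7/72) = +0.557773

+√(14/45) ≈ +0.557773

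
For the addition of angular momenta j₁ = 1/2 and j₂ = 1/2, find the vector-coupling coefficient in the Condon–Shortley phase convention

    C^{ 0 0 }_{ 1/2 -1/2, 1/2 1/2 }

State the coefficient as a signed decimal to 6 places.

√[1·1!0!0!/2! · 0!1!1!0!0!0!] = √(1/2)
  +(−1)^1/∏(1,0,0,0,0,0)! = -1  (running -1)
⟨..|..⟩ = √(1/2)·(-1) = -0.707107

-0.707107  (= −√(1/2))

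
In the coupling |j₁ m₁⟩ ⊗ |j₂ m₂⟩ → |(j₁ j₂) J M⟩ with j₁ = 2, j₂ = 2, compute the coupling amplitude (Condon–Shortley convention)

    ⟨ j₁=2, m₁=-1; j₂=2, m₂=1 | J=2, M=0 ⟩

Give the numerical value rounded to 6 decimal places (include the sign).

+√(1/14) ≈ +0.267261

triangle: 2!*2!*2!/7! = 8/5040
(j±m)!: 1!*3!*3!*1!*2!*2! = 144
prefactor² = (2J+1)*Δ*N² = 8/7
  k=1: −1/(1!*1!*2!*2!*0!*0!) = -1/4
  k=2: +1/(2!*0!*1!*1!*1!*1!) = 1/2
Σ = 1/4  ⇒  CG² = 8/7*1/4² = 1/14
CG = +√(1/14) = +0.267261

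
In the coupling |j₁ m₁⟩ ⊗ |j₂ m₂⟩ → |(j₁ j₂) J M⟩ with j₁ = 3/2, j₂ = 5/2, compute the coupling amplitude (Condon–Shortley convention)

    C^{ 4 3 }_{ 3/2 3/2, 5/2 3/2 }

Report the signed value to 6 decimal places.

+0.790569

j₁+j₂−J=0  J+j₁−j₂=3  J−j₁+j₂=5  j₁+j₂+J+1=9
(j₁±m₁, j₂±m₂, J±M) = (3,0,4,1,7,1)
P² = 12960
sum k=0..0:
  [0] +1/144 = 1/144
S = 1/144
C² = P²·S² = 5/8 ; C = +0.790569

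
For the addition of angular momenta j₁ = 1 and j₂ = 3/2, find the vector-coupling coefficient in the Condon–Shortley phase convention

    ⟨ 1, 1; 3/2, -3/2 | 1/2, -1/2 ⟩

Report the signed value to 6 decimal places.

+√(1/2) ≈ +0.707107

triangle: 2!·0!·1!/4! = 2/24
(j±m)!: 2!·0!·0!·3!·0!·1! = 12
prefactor² = (2J+1)·Δ·N² = 2
  k=0: +1/(0!·2!·0!·0!·0!·1!) = 1/2
Σ = 1/2  ⇒  CG² = 2·1/2² = 1/2
CG = +√(1/2) = +0.707107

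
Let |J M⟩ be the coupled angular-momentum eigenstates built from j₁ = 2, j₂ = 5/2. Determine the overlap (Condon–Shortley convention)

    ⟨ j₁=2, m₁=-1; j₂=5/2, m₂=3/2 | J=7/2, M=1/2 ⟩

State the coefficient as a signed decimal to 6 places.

−√(121/315) ≈ -0.619780

√[8·1!3!4!/9! · 1!3!4!1!4!3!] = √(2304/35)
  +(−1)^0/∏(0,1,3,4,0,0)! = 1/144  (running 1/144)
  +(−1)^1/∏(1,0,2,3,1,1)! = -1/12  (running -11/144)
⟨..|..⟩ = √(2304/35)·(-11/144) = -0.619780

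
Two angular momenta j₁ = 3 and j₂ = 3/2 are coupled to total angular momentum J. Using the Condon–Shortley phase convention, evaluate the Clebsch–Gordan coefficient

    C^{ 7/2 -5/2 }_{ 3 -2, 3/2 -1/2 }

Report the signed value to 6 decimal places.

j₁+j₂−J=1  J+j₁−j₂=5  J−j₁+j₂=2  j₁+j₂+J+1=9
(j₁±m₁, j₂±m₂, J±M) = (1,5,1,2,1,6)
P² = 6400/7
sum k=0..1:
  [0] +1/120 = 1/120
  [1] −1/48 = -1/48
S = -1/80
C² = P²·S² = 1/7 ; C = -0.377964

−√(1/7) ≈ -0.377964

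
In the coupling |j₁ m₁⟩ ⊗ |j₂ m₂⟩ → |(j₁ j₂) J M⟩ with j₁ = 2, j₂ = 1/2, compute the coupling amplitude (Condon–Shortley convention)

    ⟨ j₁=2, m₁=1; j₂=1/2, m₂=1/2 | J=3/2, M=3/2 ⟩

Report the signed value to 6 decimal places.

j₁+j₂−J=1  J+j₁−j₂=3  J−j₁+j₂=0  j₁+j₂+J+1=5
(j₁±m₁, j₂±m₂, J±M) = (3,1,1,0,3,0)
P² = 36/5
sum k=1..1:
  [1] −1/6 = -1/6
S = -1/6
C² = P²·S² = 1/5 ; C = -0.447214

-0.447214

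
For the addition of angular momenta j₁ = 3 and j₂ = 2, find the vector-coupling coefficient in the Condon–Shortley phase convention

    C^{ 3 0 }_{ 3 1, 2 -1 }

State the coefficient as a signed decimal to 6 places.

+√(1/30) ≈ +0.182574

triangle: 2!*4!*2!/9! = 96/362880
(j±m)!: 4!*2!*1!*3!*3!*3! = 10368
prefactor² = (2J+1)*Δ*N² = 96/5
  k=0: +1/(0!*2!*2!*1!*2!*1!) = 1/8
  k=1: −1/(1!*1!*1!*0!*3!*2!) = -1/12
Σ = 1/24  ⇒  CG² = 96/5*1/24² = 1/30
CG = +√(1/30) = +0.182574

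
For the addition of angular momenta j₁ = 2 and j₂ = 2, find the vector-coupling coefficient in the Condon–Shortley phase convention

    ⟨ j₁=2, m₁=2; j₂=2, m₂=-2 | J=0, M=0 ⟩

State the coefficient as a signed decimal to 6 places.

+√(1/5) ≈ +0.447214

triangle: 4!*0!*0!/5! = 24/120
(j±m)!: 4!*0!*0!*4!*0!*0! = 576
prefactor² = (2J+1)*Δ*N² = 576/5
  k=0: +1/(0!*4!*0!*0!*0!*0!) = 1/24
Σ = 1/24  ⇒  CG² = 576/5*1/24² = 1/5
CG = +√(1/5) = +0.447214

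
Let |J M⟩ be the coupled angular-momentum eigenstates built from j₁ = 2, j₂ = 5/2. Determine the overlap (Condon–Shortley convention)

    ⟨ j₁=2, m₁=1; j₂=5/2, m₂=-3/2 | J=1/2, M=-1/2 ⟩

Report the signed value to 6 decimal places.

−√(4/15) ≈ -0.516398

√[2·4!0!1!/6! · 3!1!1!4!0!1!] = √(48/5)
  +(−1)^1/∏(1,3,0,0,0,1)! = -1/6  (running -1/6)
⟨..|..⟩ = √(48/5)·(-1/6) = -0.516398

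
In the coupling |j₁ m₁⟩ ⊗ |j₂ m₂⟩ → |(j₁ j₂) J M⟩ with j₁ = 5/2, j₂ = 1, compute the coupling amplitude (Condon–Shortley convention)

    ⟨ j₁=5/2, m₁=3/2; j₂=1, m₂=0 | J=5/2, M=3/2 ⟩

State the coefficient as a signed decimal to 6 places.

+√(9/35) ≈ +0.507093

j₁+j₂−J=1  J+j₁−j₂=4  J−j₁+j₂=1  j₁+j₂+J+1=7
(j₁±m₁, j₂±m₂, J±M) = (4,1,1,1,4,1)
P² = 576/35
sum k=0..1:
  [0] +1/6 = 1/6
  [1] −1/24 = -1/24
S = 1/8
C² = P²·S² = 9/35 ; C = +0.507093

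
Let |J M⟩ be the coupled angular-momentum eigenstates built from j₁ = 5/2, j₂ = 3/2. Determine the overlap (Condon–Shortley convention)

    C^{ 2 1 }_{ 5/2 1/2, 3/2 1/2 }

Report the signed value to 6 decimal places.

-0.545545  (= −√(25/84))

triangle: 2!×3!×1!/7! = 12/5040
(j±m)!: 3!×2!×2!×1!×3!×1! = 144
prefactor² = (2J+1)×Δ×N² = 12/7
  k=1: −1/(1!×1!×1!×1!×2!×0!) = -1/2
  k=2: +1/(2!×0!×0!×0!×3!×1!) = 1/12
Σ = -5/12  ⇒  CG² = 12/7×(-5/12)² = 25/84
CG = −√(25/84) = -0.545545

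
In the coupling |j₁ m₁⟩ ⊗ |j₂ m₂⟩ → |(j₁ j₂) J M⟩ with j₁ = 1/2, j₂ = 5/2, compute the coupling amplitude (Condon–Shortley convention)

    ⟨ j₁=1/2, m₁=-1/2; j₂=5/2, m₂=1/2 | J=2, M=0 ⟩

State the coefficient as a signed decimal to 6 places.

triangle: 1!·0!·4!/6! = 24/720
(j±m)!: 0!·1!·3!·2!·2!·2! = 48
prefactor² = (2J+1)·Δ·N² = 8
  k=1: −1/(1!·0!·0!·2!·0!·2!) = -1/4
Σ = -1/4  ⇒  CG² = 8·(-1/4)² = 1/2
CG = −√(1/2) = -0.707107

-0.707107  (= −√(1/2))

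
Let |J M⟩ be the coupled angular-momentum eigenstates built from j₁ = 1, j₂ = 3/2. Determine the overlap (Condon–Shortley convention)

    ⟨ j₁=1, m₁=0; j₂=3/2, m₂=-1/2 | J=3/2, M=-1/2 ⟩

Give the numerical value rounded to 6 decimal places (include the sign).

j₁+j₂−J=1  J+j₁−j₂=1  J−j₁+j₂=2  j₁+j₂+J+1=5
(j₁±m₁, j₂±m₂, J±M) = (1,1,1,2,1,2)
P² = 4/15
sum k=0..1:
  [0] +1/1 = 1
  [1] −1/2 = -1/2
S = 1/2
C² = P²·S² = 1/15 ; C = +0.258199

+0.258199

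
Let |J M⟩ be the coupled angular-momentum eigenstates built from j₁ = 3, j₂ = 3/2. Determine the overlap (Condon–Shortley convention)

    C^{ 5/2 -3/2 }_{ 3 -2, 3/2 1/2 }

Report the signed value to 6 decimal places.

+0.267261  (= +√(1/14))

√[6·2!4!1!/8! · 1!5!2!1!1!4!] = √(288/7)
  +(−1)^1/∏(1,1,4,1,0,0)! = -1/24  (running -1/24)
  +(−1)^2/∏(2,0,3,0,1,1)! = 1/12  (running 1/24)
⟨..|..⟩ = √(288/7)·(1/24) = +0.267261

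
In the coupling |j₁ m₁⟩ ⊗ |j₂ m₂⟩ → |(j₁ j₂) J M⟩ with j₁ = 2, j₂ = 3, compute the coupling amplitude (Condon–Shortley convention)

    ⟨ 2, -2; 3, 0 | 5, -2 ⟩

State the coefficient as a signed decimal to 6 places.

+√(1/6) = +0.408248

j₁+j₂−J=0  J+j₁−j₂=4  J−j₁+j₂=6  j₁+j₂+J+1=11
(j₁±m₁, j₂±m₂, J±M) = (0,4,3,3,3,7)
P² = 124416
sum k=0..0:
  [0] +1/864 = 1/864
S = 1/864
C² = P²·S² = 1/6 ; C = +0.408248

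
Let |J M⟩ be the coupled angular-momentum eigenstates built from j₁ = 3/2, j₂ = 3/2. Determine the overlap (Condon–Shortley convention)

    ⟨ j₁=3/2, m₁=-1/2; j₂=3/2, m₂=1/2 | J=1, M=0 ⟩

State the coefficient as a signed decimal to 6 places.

−√(1/20) = -0.223607

√[3·2!1!1!/5! · 1!2!2!1!1!1!] = √(1/5)
  +(−1)^1/∏(1,1,1,1,0,0)! = -1  (running -1)
  +(−1)^2/∏(2,0,0,0,1,1)! = 1/2  (running -1/2)
⟨..|..⟩ = √(1/5)·(-1/2) = -0.223607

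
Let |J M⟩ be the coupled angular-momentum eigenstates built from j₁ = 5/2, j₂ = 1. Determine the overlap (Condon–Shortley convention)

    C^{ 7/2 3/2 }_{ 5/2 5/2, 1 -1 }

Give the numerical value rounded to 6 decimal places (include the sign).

j₁+j₂−J=0  J+j₁−j₂=5  J−j₁+j₂=2  j₁+j₂+J+1=8
(j₁±m₁, j₂±m₂, J±M) = (5,0,0,2,5,2)
P² = 19200/7
sum k=0..0:
  [0] +1/240 = 1/240
S = 1/240
C² = P²·S² = 1/21 ; C = +0.218218

+√(1/21) = +0.218218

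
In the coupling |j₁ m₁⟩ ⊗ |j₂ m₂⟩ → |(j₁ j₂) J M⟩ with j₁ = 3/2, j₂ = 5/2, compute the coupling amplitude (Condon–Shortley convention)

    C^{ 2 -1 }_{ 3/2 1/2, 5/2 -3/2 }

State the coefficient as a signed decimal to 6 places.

√[5·2!1!3!/7! · 2!1!1!4!1!3!] = √(24/7)
  +(−1)^0/∏(0,2,1,1,0,2)! = 1/4  (running 1/4)
  +(−1)^1/∏(1,1,0,0,1,3)! = -1/6  (running 1/12)
⟨..|..⟩ = √(24/7)·(1/12) = +0.154303

+√(1/42) ≈ +0.154303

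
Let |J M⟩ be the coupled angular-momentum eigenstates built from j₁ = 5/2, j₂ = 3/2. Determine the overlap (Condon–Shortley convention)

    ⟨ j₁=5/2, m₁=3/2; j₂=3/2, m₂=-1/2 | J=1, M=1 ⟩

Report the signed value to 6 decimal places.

j₁+j₂−J=3  J+j₁−j₂=2  J−j₁+j₂=0  j₁+j₂+J+1=6
(j₁±m₁, j₂±m₂, J±M) = (4,1,1,2,2,0)
P² = 24/5
sum k=1..1:
  [1] −1/4 = -1/4
S = -1/4
C² = P²·S² = 3/10 ; C = -0.547723

−√(3/10) = -0.547723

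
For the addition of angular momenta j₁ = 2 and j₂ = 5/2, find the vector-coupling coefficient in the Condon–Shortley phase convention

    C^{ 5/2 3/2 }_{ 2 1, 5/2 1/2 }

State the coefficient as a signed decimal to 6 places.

-0.414039

j₁+j₂−J=2  J+j₁−j₂=2  J−j₁+j₂=3  j₁+j₂+J+1=8
(j₁±m₁, j₂±m₂, J±M) = (3,1,3,2,4,1)
P² = 216/35
sum k=0..1:
  [0] +1/12 = 1/12
  [1] −1/4 = -1/4
S = -1/6
C² = P²·S² = 6/35 ; C = -0.414039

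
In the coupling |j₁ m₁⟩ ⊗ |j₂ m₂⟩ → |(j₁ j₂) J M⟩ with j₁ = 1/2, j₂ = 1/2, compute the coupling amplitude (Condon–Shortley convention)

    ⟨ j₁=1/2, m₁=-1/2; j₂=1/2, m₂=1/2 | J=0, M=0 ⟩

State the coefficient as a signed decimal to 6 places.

-0.707107  (= −√(1/2))

j₁+j₂−J=1  J+j₁−j₂=0  J−j₁+j₂=0  j₁+j₂+J+1=2
(j₁±m₁, j₂±m₂, J±M) = (0,1,1,0,0,0)
P² = 1/2
sum k=1..1:
  [1] −1/1 = -1
S = -1
C² = P²·S² = 1/2 ; C = -0.707107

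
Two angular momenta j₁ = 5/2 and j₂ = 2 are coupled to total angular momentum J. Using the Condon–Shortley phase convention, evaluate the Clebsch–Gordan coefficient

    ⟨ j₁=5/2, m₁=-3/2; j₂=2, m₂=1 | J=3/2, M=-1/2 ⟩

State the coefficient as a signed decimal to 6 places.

j₁+j₂−J=3  J+j₁−j₂=2  J−j₁+j₂=1  j₁+j₂+J+1=7
(j₁±m₁, j₂±m₂, J±M) = (1,4,3,1,1,2)
P² = 96/35
sum k=2..3:
  [2] +1/4 = 1/4
  [3] −1/6 = -1/6
S = 1/12
C² = P²·S² = 2/105 ; C = +0.138013

+0.138013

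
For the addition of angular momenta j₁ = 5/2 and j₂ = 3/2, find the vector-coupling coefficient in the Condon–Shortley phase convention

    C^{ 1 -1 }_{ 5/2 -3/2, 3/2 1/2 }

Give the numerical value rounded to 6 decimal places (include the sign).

+0.547723

√[3·3!2!0!/6! · 1!4!2!1!0!2!] = √(24/5)
  +(−1)^2/∏(2,1,2,0,0,0)! = 1/4  (running 1/4)
⟨..|..⟩ = √(24/5)·(1/4) = +0.547723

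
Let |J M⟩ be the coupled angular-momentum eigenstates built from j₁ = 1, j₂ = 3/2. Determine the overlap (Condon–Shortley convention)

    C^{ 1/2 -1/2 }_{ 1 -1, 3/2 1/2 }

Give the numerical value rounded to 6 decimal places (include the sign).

√[2·2!0!1!/4! · 0!2!2!1!0!1!] = √(2/3)
  +(−1)^2/∏(2,0,0,0,0,1)! = 1/2  (running 1/2)
⟨..|..⟩ = √(2/3)·(1/2) = +0.408248

+√(1/6) = +0.408248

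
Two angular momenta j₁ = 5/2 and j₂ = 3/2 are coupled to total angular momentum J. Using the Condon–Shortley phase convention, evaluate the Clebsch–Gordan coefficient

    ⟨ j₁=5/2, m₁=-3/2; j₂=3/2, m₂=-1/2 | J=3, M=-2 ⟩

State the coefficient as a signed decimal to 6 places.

−√(1/12) ≈ -0.288675

triangle: 1!*4!*2!/8! = 48/40320
(j±m)!: 1!*4!*1!*2!*1!*5! = 5760
prefactor² = (2J+1)*Δ*N² = 48
  k=0: +1/(0!*1!*4!*1!*0!*1!) = 1/24
  k=1: −1/(1!*0!*3!*0!*1!*2!) = -1/12
Σ = -1/24  ⇒  CG² = 48*(-1/24)² = 1/12
CG = −√(1/12) = -0.288675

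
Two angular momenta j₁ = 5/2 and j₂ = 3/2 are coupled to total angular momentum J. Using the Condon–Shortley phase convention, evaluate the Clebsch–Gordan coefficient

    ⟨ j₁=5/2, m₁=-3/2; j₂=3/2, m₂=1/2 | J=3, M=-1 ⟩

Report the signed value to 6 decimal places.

triangle: 1!·4!·2!/8! = 48/40320
(j±m)!: 1!·4!·2!·1!·2!·4! = 2304
prefactor² = (2J+1)·Δ·N² = 96/5
  k=0: +1/(0!·1!·4!·2!·0!·0!) = 1/48
  k=1: −1/(1!·0!·3!·1!·1!·1!) = -1/6
Σ = -7/48  ⇒  CG² = 96/5·(-7/48)² = 49/120
CG = −√(49/120) = -0.639010

−√(49/120) ≈ -0.639010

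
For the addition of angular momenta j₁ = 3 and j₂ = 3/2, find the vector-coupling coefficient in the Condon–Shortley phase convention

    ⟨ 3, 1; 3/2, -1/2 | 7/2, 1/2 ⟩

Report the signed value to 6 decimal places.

+√(2/7) ≈ +0.534522

√[8·1!5!2!/9! · 4!2!1!2!4!3!] = √(512/7)
  +(−1)^0/∏(0,1,2,1,3,1)! = 1/12  (running 1/12)
  +(−1)^1/∏(1,0,1,0,4,2)! = -1/48  (running 1/16)
⟨..|..⟩ = √(512/7)·(1/16) = +0.534522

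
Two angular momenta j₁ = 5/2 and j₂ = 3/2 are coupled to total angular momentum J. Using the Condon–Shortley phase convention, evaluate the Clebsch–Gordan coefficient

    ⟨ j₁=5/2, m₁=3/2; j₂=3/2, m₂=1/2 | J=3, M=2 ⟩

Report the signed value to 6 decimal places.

triangle: 1!*4!*2!/8! = 48/40320
(j±m)!: 4!*1!*2!*1!*5!*1! = 5760
prefactor² = (2J+1)*Δ*N² = 48
  k=0: +1/(0!*1!*1!*2!*3!*0!) = 1/12
  k=1: −1/(1!*0!*0!*1!*4!*1!) = -1/24
Σ = 1/24  ⇒  CG² = 48*1/24² = 1/12
CG = +√(1/12) = +0.288675

+0.288675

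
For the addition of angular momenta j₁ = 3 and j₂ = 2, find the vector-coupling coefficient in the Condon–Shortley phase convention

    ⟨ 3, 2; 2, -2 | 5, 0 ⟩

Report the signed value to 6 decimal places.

√[11·0!6!4!/11! · 5!1!0!4!5!5!] = √(1382400/7)
  +(−1)^0/∏(0,0,1,0,5,4)! = 1/2880  (running 1/2880)
⟨..|..⟩ = √(1382400/7)·(1/2880) = +0.154303

+0.154303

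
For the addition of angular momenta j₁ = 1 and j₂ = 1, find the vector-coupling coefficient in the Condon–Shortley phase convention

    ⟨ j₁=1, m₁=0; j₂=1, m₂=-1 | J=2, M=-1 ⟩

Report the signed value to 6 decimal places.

j₁+j₂−J=0  J+j₁−j₂=2  J−j₁+j₂=2  j₁+j₂+J+1=5
(j₁±m₁, j₂±m₂, J±M) = (1,1,0,2,1,3)
P² = 2
sum k=0..0:
  [0] +1/2 = 1/2
S = 1/2
C² = P²·S² = 1/2 ; C = +0.707107

+0.707107  (= +√(1/2))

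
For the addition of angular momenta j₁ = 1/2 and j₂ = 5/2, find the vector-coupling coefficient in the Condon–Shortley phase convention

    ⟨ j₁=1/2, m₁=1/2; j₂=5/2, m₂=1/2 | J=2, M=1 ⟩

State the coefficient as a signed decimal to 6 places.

+√(1/3) ≈ +0.577350

√[5·1!0!4!/6! · 1!0!3!2!3!1!] = √(12)
  +(−1)^0/∏(0,1,0,3,0,1)! = 1/6  (running 1/6)
⟨..|..⟩ = √(12)·(1/6) = +0.577350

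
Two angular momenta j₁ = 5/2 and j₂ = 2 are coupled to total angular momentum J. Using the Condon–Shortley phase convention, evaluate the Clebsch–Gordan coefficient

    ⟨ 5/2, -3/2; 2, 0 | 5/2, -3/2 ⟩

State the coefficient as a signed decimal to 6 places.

√[6·2!3!2!/8! · 1!4!2!2!1!4!] = √(288/35)
  +(−1)^1/∏(1,1,3,1,0,1)! = -1/6  (running -1/6)
  +(−1)^2/∏(2,0,2,0,1,2)! = 1/8  (running -1/24)
⟨..|..⟩ = √(288/35)·(-1/24) = -0.119523

-0.119523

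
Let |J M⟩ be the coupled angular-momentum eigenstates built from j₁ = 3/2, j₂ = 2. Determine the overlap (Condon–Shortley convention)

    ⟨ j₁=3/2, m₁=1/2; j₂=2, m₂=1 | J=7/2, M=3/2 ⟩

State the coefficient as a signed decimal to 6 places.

j₁+j₂−J=0  J+j₁−j₂=3  J−j₁+j₂=4  j₁+j₂+J+1=8
(j₁±m₁, j₂±m₂, J±M) = (2,1,3,1,5,2)
P² = 576/7
sum k=0..0:
  [0] +1/12 = 1/12
S = 1/12
C² = P²·S² = 4/7 ; C = +0.755929

+0.755929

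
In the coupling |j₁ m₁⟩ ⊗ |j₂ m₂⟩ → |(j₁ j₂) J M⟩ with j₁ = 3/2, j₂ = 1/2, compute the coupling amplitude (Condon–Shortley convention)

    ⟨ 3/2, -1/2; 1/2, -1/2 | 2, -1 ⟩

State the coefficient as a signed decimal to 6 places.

+√(3/4) ≈ +0.866025

j₁+j₂−J=0  J+j₁−j₂=3  J−j₁+j₂=1  j₁+j₂+J+1=5
(j₁±m₁, j₂±m₂, J±M) = (1,2,0,1,1,3)
P² = 3
sum k=0..0:
  [0] +1/2 = 1/2
S = 1/2
C² = P²·S² = 3/4 ; C = +0.866025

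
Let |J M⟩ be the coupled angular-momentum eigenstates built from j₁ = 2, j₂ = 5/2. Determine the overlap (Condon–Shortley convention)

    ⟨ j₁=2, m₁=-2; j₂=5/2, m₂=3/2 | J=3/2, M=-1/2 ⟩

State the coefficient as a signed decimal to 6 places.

√[4·3!1!2!/7! · 0!4!4!1!1!2!] = √(384/35)
  +(−1)^3/∏(3,0,1,1,0,1)! = -1/6  (running -1/6)
⟨..|..⟩ = √(384/35)·(-1/6) = -0.552052

−√(32/105) ≈ -0.552052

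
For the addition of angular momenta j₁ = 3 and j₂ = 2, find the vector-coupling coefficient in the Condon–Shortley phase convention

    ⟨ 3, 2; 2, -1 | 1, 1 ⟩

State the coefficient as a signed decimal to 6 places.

triangle: 4!·2!·0!/7! = 48/5040
(j±m)!: 5!·1!·1!·3!·2!·0! = 1440
prefactor² = (2J+1)·Δ·N² = 288/7
  k=1: −1/(1!·3!·0!·0!·2!·0!) = -1/12
Σ = -1/12  ⇒  CG² = 288/7·(-1/12)² = 2/7
CG = −√(2/7) = -0.534522

-0.534522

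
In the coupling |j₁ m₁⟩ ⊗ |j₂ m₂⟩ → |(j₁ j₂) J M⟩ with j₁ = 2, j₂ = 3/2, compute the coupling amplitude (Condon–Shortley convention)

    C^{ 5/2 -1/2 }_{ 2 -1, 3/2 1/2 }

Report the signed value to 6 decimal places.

-0.597614  (= −√(5/14))

triangle: 1!×3!×2!/7! = 12/5040
(j±m)!: 1!×3!×2!×1!×2!×3! = 144
prefactor² = (2J+1)×Δ×N² = 72/35
  k=0: +1/(0!×1!×3!×2!×0!×0!) = 1/12
  k=1: −1/(1!×0!×2!×1!×1!×1!) = -1/2
Σ = -5/12  ⇒  CG² = 72/35×(-5/12)² = 5/14
CG = −√(5/14) = -0.597614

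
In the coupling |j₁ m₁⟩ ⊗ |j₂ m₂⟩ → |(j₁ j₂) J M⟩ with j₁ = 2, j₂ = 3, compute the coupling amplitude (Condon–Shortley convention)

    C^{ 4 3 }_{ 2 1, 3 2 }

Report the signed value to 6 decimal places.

−√(1/20) ≈ -0.223607

j₁+j₂−J=1  J+j₁−j₂=3  J−j₁+j₂=5  j₁+j₂+J+1=10
(j₁±m₁, j₂±m₂, J±M) = (3,1,5,1,7,1)
P² = 6480
sum k=0..1:
  [0] +1/240 = 1/240
  [1] −1/144 = -1/144
S = -1/360
C² = P²·S² = 1/20 ; C = -0.223607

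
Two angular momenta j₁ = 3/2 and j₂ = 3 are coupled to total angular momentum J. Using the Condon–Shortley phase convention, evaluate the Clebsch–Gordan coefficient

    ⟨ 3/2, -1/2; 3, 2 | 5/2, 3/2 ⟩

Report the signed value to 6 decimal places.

+0.267261  (= +√(1/14))

j₁+j₂−J=2  J+j₁−j₂=1  J−j₁+j₂=4  j₁+j₂+J+1=8
(j₁±m₁, j₂±m₂, J±M) = (1,2,5,1,4,1)
P² = 288/7
sum k=1..2:
  [1] −1/24 = -1/24
  [2] +1/12 = 1/12
S = 1/24
C² = P²·S² = 1/14 ; C = +0.267261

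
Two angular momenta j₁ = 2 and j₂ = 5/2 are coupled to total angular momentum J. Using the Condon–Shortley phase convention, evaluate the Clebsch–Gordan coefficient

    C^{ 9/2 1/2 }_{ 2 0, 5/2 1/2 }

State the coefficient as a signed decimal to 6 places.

+√(10/21) = +0.690066

j₁+j₂−J=0  J+j₁−j₂=4  J−j₁+j₂=5  j₁+j₂+J+1=10
(j₁±m₁, j₂±m₂, J±M) = (2,2,3,2,5,4)
P² = 7680/7
sum k=0..0:
  [0] +1/48 = 1/48
S = 1/48
C² = P²·S² = 10/21 ; C = +0.690066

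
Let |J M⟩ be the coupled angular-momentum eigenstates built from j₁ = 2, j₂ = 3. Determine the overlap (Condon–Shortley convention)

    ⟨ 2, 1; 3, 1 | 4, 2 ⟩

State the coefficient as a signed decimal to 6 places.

j₁+j₂−J=1  J+j₁−j₂=3  J−j₁+j₂=5  j₁+j₂+J+1=10
(j₁±m₁, j₂±m₂, J±M) = (3,1,4,2,6,2)
P² = 5184/7
sum k=0..1:
  [0] +1/48 = 1/48
  [1] −1/72 = -1/72
S = 1/144
C² = P²·S² = 1/28 ; C = +0.188982

+√(1/28) = +0.188982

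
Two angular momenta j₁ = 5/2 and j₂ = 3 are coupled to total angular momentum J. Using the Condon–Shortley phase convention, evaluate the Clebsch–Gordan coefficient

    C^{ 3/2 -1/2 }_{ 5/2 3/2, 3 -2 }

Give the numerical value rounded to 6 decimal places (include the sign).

-0.218218

triangle: 4!×1!×2!/8! = 48/40320
(j±m)!: 4!×1!×1!×5!×1!×2! = 5760
prefactor² = (2J+1)×Δ×N² = 192/7
  k=0: +1/(0!×4!×1!×1!×0!×1!) = 1/24
  k=1: −1/(1!×3!×0!×0!×1!×2!) = -1/12
Σ = -1/24  ⇒  CG² = 192/7×(-1/24)² = 1/21
CG = −√(1/21) = -0.218218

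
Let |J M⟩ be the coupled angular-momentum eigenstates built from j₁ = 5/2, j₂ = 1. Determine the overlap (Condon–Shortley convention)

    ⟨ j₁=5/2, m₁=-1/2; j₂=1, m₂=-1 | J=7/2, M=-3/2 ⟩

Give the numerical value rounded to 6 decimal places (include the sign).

j₁+j₂−J=0  J+j₁−j₂=5  J−j₁+j₂=2  j₁+j₂+J+1=8
(j₁±m₁, j₂±m₂, J±M) = (2,3,0,2,2,5)
P² = 1920/7
sum k=0..0:
  [0] +1/24 = 1/24
S = 1/24
C² = P²·S² = 10/21 ; C = +0.690066

+0.690066  (= +√(10/21))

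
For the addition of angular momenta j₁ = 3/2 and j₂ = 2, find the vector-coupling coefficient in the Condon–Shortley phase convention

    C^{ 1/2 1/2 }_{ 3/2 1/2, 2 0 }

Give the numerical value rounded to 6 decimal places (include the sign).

-0.447214

√[2·3!0!1!/5! · 2!1!2!2!1!0!] = √(4/5)
  +(−1)^1/∏(1,2,0,1,0,0)! = -1/2  (running -1/2)
⟨..|..⟩ = √(4/5)·(-1/2) = -0.447214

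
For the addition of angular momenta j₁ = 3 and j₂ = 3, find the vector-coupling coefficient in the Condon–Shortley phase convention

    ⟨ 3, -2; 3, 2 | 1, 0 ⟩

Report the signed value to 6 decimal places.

+0.377964  (= +√(1/7))

j₁+j₂−J=5  J+j₁−j₂=1  J−j₁+j₂=1  j₁+j₂+J+1=8
(j₁±m₁, j₂±m₂, J±M) = (1,5,5,1,1,1)
P² = 900/7
sum k=4..5:
  [4] +1/24 = 1/24
  [5] −1/120 = -1/120
S = 1/30
C² = P²·S² = 1/7 ; C = +0.377964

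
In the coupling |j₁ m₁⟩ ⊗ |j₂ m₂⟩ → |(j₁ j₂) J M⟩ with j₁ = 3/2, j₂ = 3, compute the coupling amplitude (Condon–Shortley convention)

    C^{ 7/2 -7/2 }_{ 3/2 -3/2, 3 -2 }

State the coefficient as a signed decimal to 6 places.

−√(1/3) ≈ -0.577350

√[8·1!2!5!/9! · 0!3!1!5!0!7!] = √(19200)
  +(−1)^1/∏(1,0,2,0,0,5)! = -1/240  (running -1/240)
⟨..|..⟩ = √(19200)·(-1/240) = -0.577350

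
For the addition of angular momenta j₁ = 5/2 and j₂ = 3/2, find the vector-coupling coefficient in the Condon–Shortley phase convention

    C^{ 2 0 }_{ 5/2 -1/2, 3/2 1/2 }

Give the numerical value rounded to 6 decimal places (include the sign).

√[5·2!3!1!/7! · 2!3!2!1!2!2!] = √(8/7)
  +(−1)^1/∏(1,1,2,1,1,0)! = -1/2  (running -1/2)
  +(−1)^2/∏(2,0,1,0,2,1)! = 1/4  (running -1/4)
⟨..|..⟩ = √(8/7)·(-1/4) = -0.267261

-0.267261  (= −√(1/14))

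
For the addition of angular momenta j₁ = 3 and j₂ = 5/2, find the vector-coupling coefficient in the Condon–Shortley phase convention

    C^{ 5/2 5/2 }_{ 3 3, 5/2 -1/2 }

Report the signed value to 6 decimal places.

triangle: 3!·3!·2!/9! = 72/362880
(j±m)!: 6!·0!·2!·3!·5!·0! = 1036800
prefactor² = (2J+1)·Δ·N² = 8640/7
  k=0: +1/(0!·3!·0!·2!·3!·0!) = 1/72
Σ = 1/72  ⇒  CG² = 8640/7·1/72² = 5/21
CG = +√(5/21) = +0.487950

+0.487950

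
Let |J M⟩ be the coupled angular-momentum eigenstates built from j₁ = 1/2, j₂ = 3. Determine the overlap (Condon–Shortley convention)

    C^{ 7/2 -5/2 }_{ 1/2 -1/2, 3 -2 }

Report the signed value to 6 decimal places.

+√(6/7) ≈ +0.925820

triangle: 0!*1!*6!/8! = 720/40320
(j±m)!: 0!*1!*1!*5!*1!*6! = 86400
prefactor² = (2J+1)*Δ*N² = 86400/7
  k=0: +1/(0!*0!*1!*1!*0!*5!) = 1/120
Σ = 1/120  ⇒  CG² = 86400/7*1/120² = 6/7
CG = +√(6/7) = +0.925820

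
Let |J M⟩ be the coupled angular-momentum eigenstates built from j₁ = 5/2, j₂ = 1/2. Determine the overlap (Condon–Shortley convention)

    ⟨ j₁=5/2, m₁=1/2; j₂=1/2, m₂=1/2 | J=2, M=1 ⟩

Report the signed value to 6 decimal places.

triangle: 1!×4!×0!/6! = 24/720
(j±m)!: 3!×2!×1!×0!×3!×1! = 72
prefactor² = (2J+1)×Δ×N² = 12
  k=1: −1/(1!×0!×1!×0!×3!×0!) = -1/6
Σ = -1/6  ⇒  CG² = 12×(-1/6)² = 1/3
CG = −√(1/3) = -0.577350

−√(1/3) ≈ -0.577350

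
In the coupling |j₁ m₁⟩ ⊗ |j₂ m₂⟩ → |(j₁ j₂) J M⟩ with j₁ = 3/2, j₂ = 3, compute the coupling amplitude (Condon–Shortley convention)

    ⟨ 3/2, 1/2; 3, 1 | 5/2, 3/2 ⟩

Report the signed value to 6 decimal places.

-0.591608

√[6·2!1!4!/8! · 2!1!4!2!4!1!] = √(576/35)
  +(−1)^0/∏(0,2,1,4,0,0)! = 1/48  (running 1/48)
  +(−1)^1/∏(1,1,0,3,1,1)! = -1/6  (running -7/48)
⟨..|..⟩ = √(576/35)·(-7/48) = -0.591608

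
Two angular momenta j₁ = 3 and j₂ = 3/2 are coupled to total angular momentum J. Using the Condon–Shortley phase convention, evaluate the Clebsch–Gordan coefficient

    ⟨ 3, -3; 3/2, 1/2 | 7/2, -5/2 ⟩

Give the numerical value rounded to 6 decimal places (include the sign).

-0.617213

√[8·1!5!2!/9! · 0!6!2!1!1!6!] = √(38400/7)
  +(−1)^1/∏(1,0,5,1,0,1)! = -1/120  (running -1/120)
⟨..|..⟩ = √(38400/7)·(-1/120) = -0.617213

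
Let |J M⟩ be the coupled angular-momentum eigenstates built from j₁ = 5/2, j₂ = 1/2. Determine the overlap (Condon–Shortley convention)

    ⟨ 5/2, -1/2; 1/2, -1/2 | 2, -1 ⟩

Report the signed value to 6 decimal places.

j₁+j₂−J=1  J+j₁−j₂=4  J−j₁+j₂=0  j₁+j₂+J+1=6
(j₁±m₁, j₂±m₂, J±M) = (2,3,0,1,1,3)
P² = 12
sum k=0..0:
  [0] +1/6 = 1/6
S = 1/6
C² = P²·S² = 1/3 ; C = +0.577350

+0.577350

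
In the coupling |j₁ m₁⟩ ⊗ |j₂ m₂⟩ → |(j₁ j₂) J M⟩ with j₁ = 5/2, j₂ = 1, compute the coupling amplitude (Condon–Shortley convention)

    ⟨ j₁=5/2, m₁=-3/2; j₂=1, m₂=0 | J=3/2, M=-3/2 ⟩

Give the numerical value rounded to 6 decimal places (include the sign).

-0.516398  (= −√(4/15))

j₁+j₂−J=2  J+j₁−j₂=3  J−j₁+j₂=0  j₁+j₂+J+1=6
(j₁±m₁, j₂±m₂, J±M) = (1,4,1,1,0,3)
P² = 48/5
sum k=1..1:
  [1] −1/6 = -1/6
S = -1/6
C² = P²·S² = 4/15 ; C = -0.516398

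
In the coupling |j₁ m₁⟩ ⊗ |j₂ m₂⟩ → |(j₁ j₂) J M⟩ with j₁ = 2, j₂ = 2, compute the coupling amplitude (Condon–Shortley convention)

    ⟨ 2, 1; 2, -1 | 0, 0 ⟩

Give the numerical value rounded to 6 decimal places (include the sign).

−√(1/5) = -0.447214

triangle: 4!×0!×0!/5! = 24/120
(j±m)!: 3!×1!×1!×3!×0!×0! = 36
prefactor² = (2J+1)×Δ×N² = 36/5
  k=1: −1/(1!×3!×0!×0!×0!×0!) = -1/6
Σ = -1/6  ⇒  CG² = 36/5×(-1/6)² = 1/5
CG = −√(1/5) = -0.447214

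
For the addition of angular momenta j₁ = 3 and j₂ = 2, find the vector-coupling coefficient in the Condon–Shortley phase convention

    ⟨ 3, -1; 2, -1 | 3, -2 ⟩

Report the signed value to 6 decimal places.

triangle: 2!·4!·2!/9! = 96/362880
(j±m)!: 2!·4!·1!·3!·1!·5! = 34560
prefactor² = (2J+1)·Δ·N² = 64
  k=0: +1/(0!·2!·4!·1!·0!·1!) = 1/48
  k=1: −1/(1!·1!·3!·0!·1!·2!) = -1/12
Σ = -1/16  ⇒  CG² = 64·(-1/16)² = 1/4
CG = −√(1/4) = -0.500000

−√(1/4) = -0.500000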